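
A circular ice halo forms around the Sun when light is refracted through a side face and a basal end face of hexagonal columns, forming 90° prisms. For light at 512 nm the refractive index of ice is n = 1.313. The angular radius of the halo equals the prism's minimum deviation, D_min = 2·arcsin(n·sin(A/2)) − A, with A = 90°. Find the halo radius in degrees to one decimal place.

n·sin(A/2) = 1.313 × sin 45° = 1.313 × 0.7071 = 0.9284.
D_min = 2·arcsin(0.9284) − 90° = 2 × 68.192° − 90° = 46.383°.

46.4°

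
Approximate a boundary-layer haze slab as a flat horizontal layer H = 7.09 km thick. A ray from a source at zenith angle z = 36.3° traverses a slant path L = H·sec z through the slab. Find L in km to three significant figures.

sec z = 1/cos 36.3° = 1.2408.
L = 7.09 × 1.2408 = 8.797 km.

8.80 km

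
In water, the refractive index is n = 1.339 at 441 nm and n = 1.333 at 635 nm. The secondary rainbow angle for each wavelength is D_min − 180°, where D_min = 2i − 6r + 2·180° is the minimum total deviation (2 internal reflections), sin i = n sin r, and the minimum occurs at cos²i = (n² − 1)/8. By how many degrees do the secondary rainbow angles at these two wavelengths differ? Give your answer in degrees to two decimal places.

1.56°

At 441 nm (n = 1.339): cos²i = 0.09912 → i = 71.650°, r = 45.141°, D_min = 232.451°, rainbow angle = 52.451°.
At 635 nm (n = 1.333): cos²i = 0.09711 → i = 71.843°, r = 45.466°, D_min = 230.891°, rainbow angle = 50.891°.
Angular width = |52.451° − 50.891°| = 1.560°.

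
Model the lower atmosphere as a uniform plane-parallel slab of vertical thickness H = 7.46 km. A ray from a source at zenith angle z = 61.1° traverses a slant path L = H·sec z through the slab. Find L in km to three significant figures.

sec z = 1/cos 61.1° = 2.0692.
L = 7.46 × 2.0692 = 15.436 km.

15.4 km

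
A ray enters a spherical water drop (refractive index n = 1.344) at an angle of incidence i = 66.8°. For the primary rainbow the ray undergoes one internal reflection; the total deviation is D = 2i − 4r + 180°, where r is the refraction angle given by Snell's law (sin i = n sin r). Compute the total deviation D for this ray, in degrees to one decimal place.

sin r = sin 66.8° / 1.344 = 0.9191/1.344 = 0.6839; r = 43.15°.
D = 2·66.8° − 4·43.15° + 180° = 133.60° − 172.59° + 180° = 141.01°.

141.0°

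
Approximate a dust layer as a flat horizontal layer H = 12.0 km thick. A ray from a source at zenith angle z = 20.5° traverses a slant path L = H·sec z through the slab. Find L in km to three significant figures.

sec z = 1/cos 20.5° = 1.0676.
L = 12.0 × 1.0676 = 12.811 km.

12.8 km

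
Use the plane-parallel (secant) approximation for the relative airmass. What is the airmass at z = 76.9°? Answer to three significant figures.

4.41

X = sec z = 1/cos 76.9° = 1/0.2267 = 4.4121.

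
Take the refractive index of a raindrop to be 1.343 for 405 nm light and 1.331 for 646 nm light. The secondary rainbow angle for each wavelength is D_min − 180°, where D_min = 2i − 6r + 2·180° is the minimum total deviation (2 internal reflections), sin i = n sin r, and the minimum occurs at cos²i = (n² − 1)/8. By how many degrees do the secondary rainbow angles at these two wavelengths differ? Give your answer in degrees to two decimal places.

At 405 nm (n = 1.343): cos²i = 0.10046 → i = 71.522°, r = 44.928°, D_min = 233.478°, rainbow angle = 53.478°.
At 646 nm (n = 1.331): cos²i = 0.09645 → i = 71.907°, r = 45.575°, D_min = 230.365°, rainbow angle = 50.365°.
Angular width = |53.478° − 50.365°| = 3.113°.

3.11°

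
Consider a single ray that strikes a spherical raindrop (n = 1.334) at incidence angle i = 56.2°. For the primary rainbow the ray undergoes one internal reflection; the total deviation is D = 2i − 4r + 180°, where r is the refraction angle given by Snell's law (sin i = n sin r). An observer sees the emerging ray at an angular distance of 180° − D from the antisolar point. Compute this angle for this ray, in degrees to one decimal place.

sin r = sin 56.2° / 1.334 = 0.8310/1.334 = 0.6229; r = 38.53°.
D = 2·56.2° − 4·38.53° + 180° = 112.40° − 154.12° + 180° = 138.28°.
Angle from antisolar point = 180° − D = 41.72°.

41.7°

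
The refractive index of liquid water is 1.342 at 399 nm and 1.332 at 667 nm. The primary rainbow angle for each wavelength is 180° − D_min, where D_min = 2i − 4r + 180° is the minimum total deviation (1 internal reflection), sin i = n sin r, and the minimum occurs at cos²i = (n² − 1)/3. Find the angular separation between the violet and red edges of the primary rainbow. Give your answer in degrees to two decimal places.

1.44°

At 399 nm (n = 1.342): cos²i = 0.26699 → i = 58.888°, r = 39.641°, D_min = 139.213°, rainbow angle = 40.787°.
At 667 nm (n = 1.332): cos²i = 0.25807 → i = 59.469°, r = 40.290°, D_min = 137.776°, rainbow angle = 42.224°.
Angular width = |40.787° − 42.224°| = 1.437°.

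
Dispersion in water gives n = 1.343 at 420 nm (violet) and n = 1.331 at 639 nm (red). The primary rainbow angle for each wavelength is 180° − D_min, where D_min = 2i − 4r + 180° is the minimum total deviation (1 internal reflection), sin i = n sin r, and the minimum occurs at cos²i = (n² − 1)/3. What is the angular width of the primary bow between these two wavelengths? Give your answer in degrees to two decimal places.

1.72°

At 420 nm (n = 1.343): cos²i = 0.26788 → i = 58.830°, r = 39.577°, D_min = 139.354°, rainbow angle = 40.646°.
At 639 nm (n = 1.331): cos²i = 0.25719 → i = 59.527°, r = 40.356°, D_min = 137.630°, rainbow angle = 42.370°.
Angular width = |40.646° − 42.370°| = 1.724°.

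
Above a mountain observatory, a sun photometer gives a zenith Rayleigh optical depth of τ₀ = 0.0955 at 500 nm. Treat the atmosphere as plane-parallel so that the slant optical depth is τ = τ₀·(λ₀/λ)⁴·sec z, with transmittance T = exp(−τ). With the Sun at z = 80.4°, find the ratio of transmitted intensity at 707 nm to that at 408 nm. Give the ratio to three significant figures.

Airmass: sec 80.4° = 5.9963.
τ(707 nm) = 0.0955 × (500/707)⁴ × 5.9963 = 0.0955 × 0.2502 × 5.9963 = 0.1432.
τ(408 nm) = 0.0955 × (500/408)⁴ × 5.9963 = 0.0955 × 2.2555 × 5.9963 = 1.2916.
T(707)/T(408) = exp(τ_B − τ_A) = exp(1.1484) = 3.1530.

3.15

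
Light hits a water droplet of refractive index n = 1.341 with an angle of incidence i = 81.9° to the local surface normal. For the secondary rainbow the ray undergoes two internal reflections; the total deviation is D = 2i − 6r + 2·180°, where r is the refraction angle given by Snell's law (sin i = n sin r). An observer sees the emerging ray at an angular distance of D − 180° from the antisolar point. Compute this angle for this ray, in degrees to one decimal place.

58.3°

sin r = sin 81.9° / 1.341 = 0.9900/1.341 = 0.7383; r = 47.58°.
D = 2·81.9° − 6·47.58° + 2·180° = 163.80° − 285.51° + 360° = 238.29°.
Angle from antisolar point = D − 180° = 58.29°.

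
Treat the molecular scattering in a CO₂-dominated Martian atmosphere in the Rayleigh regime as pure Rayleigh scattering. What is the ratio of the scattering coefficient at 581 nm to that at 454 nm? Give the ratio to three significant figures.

0.373

Rayleigh scattering ∝ λ⁻⁴, so the ratio of coefficients is the inverse fourth power of the wavelength ratio.
σ(581)/σ(454) = (454/581)⁴ = (0.7814)⁴ = 0.3728.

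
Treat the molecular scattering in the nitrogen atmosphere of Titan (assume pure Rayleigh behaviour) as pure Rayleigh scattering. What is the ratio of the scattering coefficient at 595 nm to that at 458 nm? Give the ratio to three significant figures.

Rayleigh scattering ∝ λ⁻⁴, so the ratio of coefficients is the inverse fourth power of the wavelength ratio.
σ(595)/σ(458) = (458/595)⁴ = (0.7697)⁴ = 0.3511.

0.351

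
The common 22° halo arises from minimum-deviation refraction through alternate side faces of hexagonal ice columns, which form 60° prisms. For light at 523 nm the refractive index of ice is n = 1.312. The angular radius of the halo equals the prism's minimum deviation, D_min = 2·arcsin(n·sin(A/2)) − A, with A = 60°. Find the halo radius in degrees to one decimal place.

n·sin(A/2) = 1.312 × sin 30° = 1.312 × 0.5000 = 0.6560.
D_min = 2·arcsin(0.6560) − 60° = 2 × 40.996° − 60° = 21.991°.

22.0°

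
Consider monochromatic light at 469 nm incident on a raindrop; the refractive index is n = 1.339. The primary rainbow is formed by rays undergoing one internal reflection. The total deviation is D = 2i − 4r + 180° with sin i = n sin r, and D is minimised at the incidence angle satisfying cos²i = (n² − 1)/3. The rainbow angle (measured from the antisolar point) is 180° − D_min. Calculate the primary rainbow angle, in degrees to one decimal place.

41.2°

cos²i = (1.79292 − 1)/3 = 0.26431; i = arccos(0.51411) = 59.062°.
sin r = sin 59.062°/1.339 = 0.64057; r = 39.834°.
D_min = 2·59.062° − 4·39.834° + 180° = 138.786°.
Rainbow angle = 180° − D_min = 41.214°.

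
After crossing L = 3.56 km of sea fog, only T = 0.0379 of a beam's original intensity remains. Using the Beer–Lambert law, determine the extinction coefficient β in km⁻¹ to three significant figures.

0.919 km⁻¹

Beer–Lambert: T = exp(−βL) ⇒ β = −ln(T)/L = −ln(0.0379)/3.56 = 3.2728/3.56 = 0.9193 km⁻¹.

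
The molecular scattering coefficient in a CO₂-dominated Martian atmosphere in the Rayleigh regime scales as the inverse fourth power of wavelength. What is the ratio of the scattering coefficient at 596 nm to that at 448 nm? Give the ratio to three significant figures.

Rayleigh scattering ∝ λ⁻⁴, so the ratio of coefficients is the inverse fourth power of the wavelength ratio.
σ(596)/σ(448) = (448/596)⁴ = (0.7517)⁴ = 0.3192.

0.319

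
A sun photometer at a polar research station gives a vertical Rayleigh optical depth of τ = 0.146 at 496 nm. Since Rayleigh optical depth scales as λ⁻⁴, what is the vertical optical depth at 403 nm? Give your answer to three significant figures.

0.335

τ(403 nm) = τ(496 nm) × (496/403)⁴ = 0.146 × (1.2308)⁴ = 0.146 × 2.2946 = 0.3350.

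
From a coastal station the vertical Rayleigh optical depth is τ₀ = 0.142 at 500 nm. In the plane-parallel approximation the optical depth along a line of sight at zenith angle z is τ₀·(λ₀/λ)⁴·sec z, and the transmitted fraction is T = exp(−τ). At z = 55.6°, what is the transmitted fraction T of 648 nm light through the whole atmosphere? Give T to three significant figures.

0.915

sec 55.6° = 1.7700.
τ = 0.142 × (500/648)⁴ × 1.7700 = 0.142 × 0.3545 × 1.7700 = 0.0891.
T = exp(−0.0891) = 0.9148.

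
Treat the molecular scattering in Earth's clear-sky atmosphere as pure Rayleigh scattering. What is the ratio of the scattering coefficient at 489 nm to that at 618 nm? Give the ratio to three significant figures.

Rayleigh scattering ∝ λ⁻⁴, so the ratio of coefficients is the inverse fourth power of the wavelength ratio.
σ(489)/σ(618) = (618/489)⁴ = (1.2638)⁴ = 2.551.

2.55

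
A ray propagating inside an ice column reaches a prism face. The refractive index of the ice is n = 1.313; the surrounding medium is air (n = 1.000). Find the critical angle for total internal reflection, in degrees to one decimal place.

49.6°

sin θ_c = n_air / n = 1.000 / 1.313 = 0.7616.
θ_c = arcsin(0.7616) = 49.61°.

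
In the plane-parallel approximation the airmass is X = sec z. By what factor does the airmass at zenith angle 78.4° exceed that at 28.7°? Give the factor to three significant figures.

X(78.4°)/X(28.7°) = sec 78.4° / sec 28.7° = cos 28.7° / cos 78.4° = 0.8771/0.2011 = 4.3622.

4.36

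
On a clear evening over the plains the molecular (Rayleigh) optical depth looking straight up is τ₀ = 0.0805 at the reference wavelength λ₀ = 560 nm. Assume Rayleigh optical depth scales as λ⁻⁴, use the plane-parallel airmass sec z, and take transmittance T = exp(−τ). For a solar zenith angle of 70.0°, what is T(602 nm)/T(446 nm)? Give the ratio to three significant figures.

Airmass: sec 70.0° = 2.9238.
τ(602 nm) = 0.0805 × (560/602)⁴ × 2.9238 = 0.0805 × 0.7488 × 2.9238 = 0.1762.
τ(446 nm) = 0.0805 × (560/446)⁴ × 2.9238 = 0.0805 × 2.4855 × 2.9238 = 0.5850.
T(602)/T(446) = exp(τ_B − τ_A) = exp(0.4088) = 1.5049.

1.50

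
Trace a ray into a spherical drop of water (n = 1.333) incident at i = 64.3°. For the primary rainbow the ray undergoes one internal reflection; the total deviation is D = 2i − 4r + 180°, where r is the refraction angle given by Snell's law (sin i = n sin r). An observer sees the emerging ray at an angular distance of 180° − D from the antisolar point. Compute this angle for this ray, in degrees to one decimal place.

sin r = sin 64.3° / 1.333 = 0.9011/1.333 = 0.6760; r = 42.53°.
D = 2·64.3° − 4·42.53° + 180° = 128.60° − 170.12° + 180° = 138.48°.
Angle from antisolar point = 180° − D = 41.52°.

41.5°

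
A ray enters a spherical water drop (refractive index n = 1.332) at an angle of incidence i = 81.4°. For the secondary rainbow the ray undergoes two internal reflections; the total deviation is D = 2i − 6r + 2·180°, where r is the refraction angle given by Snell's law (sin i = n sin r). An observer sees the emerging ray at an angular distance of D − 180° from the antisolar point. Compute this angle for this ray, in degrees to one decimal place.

55.2°

sin r = sin 81.4° / 1.332 = 0.9888/1.332 = 0.7423; r = 47.93°.
D = 2·81.4° − 6·47.93° + 2·180° = 162.80° − 287.57° + 360° = 235.23°.
Angle from antisolar point = D − 180° = 55.23°.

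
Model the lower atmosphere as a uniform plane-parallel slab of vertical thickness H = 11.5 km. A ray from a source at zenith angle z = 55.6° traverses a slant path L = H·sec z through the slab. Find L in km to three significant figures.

sec z = 1/cos 55.6° = 1.7700.
L = 11.5 × 1.7700 = 20.355 km.

20.4 km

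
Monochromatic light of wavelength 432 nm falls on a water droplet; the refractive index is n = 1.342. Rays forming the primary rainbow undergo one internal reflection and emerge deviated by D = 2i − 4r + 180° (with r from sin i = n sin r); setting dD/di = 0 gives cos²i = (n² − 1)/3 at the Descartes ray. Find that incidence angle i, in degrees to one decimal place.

cos²i = (1.342² − 1)/3 = (1.80096 − 1)/3 = 0.26699.
cos i = 0.51671, so i = 58.888°.

58.9°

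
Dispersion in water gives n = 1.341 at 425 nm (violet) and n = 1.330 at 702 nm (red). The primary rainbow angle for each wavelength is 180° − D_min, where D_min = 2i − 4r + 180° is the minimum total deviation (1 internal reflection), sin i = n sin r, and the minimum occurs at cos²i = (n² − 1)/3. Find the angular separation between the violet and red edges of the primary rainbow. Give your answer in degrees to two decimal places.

1.59°

At 425 nm (n = 1.341): cos²i = 0.26609 → i = 58.946°, r = 39.705°, D_min = 139.071°, rainbow angle = 40.929°.
At 702 nm (n = 1.330): cos²i = 0.25630 → i = 59.585°, r = 40.422°, D_min = 137.484°, rainbow angle = 42.516°.
Angular width = |40.929° − 42.516°| = 1.588°.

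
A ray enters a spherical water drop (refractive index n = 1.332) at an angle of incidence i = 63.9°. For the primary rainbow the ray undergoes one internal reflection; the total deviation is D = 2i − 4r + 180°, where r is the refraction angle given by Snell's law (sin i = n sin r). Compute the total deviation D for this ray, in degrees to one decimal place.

sin r = sin 63.9° / 1.332 = 0.8980/1.332 = 0.6742; r = 42.39°.
D = 2·63.9° − 4·42.39° + 180° = 127.80° − 169.57° + 180° = 138.23°.

138.2°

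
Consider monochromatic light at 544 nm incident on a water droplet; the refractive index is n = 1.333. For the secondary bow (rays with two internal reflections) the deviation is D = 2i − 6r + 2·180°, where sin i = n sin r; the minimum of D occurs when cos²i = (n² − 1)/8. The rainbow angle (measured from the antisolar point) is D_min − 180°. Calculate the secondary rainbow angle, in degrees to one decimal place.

50.9°

cos²i = (1.77689 − 1)/8 = 0.09711; i = arccos(0.31163) = 71.843°.
sin r = sin 71.843°/1.333 = 0.71283; r = 45.466°.
D_min = 2·71.843° − 6·45.466° + 360° = 230.891°.
Rainbow angle = D_min − 180° = 50.891°.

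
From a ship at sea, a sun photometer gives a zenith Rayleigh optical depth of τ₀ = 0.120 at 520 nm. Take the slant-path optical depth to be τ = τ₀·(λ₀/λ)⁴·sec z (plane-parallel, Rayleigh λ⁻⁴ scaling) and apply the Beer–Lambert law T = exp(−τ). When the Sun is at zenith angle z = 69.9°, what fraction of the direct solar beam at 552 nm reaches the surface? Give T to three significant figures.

0.760

sec 69.9° = 2.9099.
τ = 0.120 × (520/552)⁴ × 2.9099 = 0.120 × 0.7875 × 2.9099 = 0.2750.
T = exp(−0.2750) = 0.7596.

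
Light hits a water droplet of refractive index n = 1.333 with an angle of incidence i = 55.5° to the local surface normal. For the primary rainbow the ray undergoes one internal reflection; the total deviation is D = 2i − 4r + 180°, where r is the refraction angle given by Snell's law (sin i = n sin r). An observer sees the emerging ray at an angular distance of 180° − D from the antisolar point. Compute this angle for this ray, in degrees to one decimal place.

sin r = sin 55.5° / 1.333 = 0.8241/1.333 = 0.6182; r = 38.19°.
D = 2·55.5° − 4·38.19° + 180° = 111.00° − 152.75° + 180° = 138.25°.
Angle from antisolar point = 180° − D = 41.75°.

41.8°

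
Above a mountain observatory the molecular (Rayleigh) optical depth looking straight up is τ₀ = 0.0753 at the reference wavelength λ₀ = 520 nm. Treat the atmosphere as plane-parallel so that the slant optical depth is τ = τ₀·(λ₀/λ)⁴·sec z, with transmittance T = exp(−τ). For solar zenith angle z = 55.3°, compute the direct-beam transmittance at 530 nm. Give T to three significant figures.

0.885

sec 55.3° = 1.7566.
τ = 0.0753 × (520/530)⁴ × 1.7566 = 0.0753 × 0.9266 × 1.7566 = 0.1226.
T = exp(−0.1226) = 0.8846.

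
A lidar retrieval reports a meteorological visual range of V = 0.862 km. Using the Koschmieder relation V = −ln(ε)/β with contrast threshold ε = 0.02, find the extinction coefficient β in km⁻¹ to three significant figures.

4.54 km⁻¹

β = −ln(0.02) / V = 3.912 / 0.862 = 4.5383 km⁻¹.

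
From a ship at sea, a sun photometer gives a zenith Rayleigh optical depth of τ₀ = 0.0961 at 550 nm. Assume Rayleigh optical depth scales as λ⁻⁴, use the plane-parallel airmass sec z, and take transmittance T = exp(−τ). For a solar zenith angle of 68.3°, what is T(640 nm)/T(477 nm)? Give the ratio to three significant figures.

1.37

Airmass: sec 68.3° = 2.7046.
τ(640 nm) = 0.0961 × (550/640)⁴ × 2.7046 = 0.0961 × 0.5454 × 2.7046 = 0.1418.
τ(477 nm) = 0.0961 × (550/477)⁴ × 2.7046 = 0.0961 × 1.7676 × 2.7046 = 0.4594.
T(640)/T(477) = exp(τ_B − τ_A) = exp(0.3176) = 1.3739.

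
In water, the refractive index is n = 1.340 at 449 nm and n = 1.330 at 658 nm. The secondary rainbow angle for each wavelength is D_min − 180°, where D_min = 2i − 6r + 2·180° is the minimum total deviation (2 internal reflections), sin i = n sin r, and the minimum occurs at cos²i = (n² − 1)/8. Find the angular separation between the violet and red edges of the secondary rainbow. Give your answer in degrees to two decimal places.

2.61°

At 449 nm (n = 1.340): cos²i = 0.09945 → i = 71.618°, r = 45.088°, D_min = 232.709°, rainbow angle = 52.709°.
At 658 nm (n = 1.330): cos²i = 0.09611 → i = 71.940°, r = 45.630°, D_min = 230.101°, rainbow angle = 50.101°.
Angular width = |52.709° − 50.101°| = 2.608°.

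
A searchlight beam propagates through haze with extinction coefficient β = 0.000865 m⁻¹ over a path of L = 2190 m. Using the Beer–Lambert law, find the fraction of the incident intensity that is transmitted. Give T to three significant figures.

0.150

τ = β·L = 0.000865 × 2190 = 1.8943.
T = exp(−1.8943) = 0.1504.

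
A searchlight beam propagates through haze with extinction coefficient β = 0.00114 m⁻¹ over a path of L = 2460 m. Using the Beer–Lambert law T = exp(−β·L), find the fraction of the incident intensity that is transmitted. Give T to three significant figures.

τ = β·L = 0.00114 × 2460 = 2.8044.
T = exp(−2.8044) = 0.0605.

0.0605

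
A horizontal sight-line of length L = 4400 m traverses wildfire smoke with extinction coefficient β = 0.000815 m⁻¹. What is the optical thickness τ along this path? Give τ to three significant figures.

τ = β·L = 0.000815 × 4400 = 3.5860.

3.59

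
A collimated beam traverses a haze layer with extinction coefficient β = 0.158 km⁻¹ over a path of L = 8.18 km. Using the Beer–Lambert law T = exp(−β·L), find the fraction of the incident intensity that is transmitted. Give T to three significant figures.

0.275

τ = β·L = 0.158 × 8.18 = 1.2924.
T = exp(−1.2924) = 0.2746.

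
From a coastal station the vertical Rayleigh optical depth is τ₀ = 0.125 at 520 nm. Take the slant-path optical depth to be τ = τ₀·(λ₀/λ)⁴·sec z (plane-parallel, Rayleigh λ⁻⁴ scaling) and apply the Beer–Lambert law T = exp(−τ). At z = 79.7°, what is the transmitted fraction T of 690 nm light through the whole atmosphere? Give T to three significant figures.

sec 79.7° = 5.5928.
τ = 0.125 × (520/690)⁴ × 5.5928 = 0.125 × 0.3226 × 5.5928 = 0.2255.
T = exp(−0.2255) = 0.7981.

0.798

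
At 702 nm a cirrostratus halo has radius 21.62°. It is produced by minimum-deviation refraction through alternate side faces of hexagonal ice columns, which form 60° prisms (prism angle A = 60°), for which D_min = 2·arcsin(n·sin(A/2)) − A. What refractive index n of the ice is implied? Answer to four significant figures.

1.307

Rearranging: n = sin((D_min + A)/2) / sin(A/2).
(D_min + A)/2 = (21.62° + 60°)/2 = 40.810°.
n = sin 40.810° / sin 30° = 0.6536 / 0.5000 = 1.3071.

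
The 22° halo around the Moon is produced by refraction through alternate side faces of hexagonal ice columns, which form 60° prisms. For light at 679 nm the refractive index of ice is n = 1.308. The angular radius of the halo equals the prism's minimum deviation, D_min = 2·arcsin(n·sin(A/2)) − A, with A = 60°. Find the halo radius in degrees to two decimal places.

21.69°

n·sin(A/2) = 1.308 × sin 30° = 1.308 × 0.5000 = 0.6540.
D_min = 2·arcsin(0.6540) − 60° = 2 × 40.844° − 60° = 21.688°.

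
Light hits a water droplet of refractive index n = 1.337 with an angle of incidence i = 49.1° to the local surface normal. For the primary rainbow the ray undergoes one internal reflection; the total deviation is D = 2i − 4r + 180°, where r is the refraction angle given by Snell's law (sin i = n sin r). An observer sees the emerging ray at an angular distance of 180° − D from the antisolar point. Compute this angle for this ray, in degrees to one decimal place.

39.5°

sin r = sin 49.1° / 1.337 = 0.7559/1.337 = 0.5653; r = 34.43°.
D = 2·49.1° − 4·34.43° + 180° = 98.20° − 137.70° + 180° = 140.50°.
Angle from antisolar point = 180° − D = 39.50°.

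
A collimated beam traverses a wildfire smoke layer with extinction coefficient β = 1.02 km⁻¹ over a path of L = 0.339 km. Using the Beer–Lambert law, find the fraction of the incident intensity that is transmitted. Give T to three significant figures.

0.708

τ = β·L = 1.02 × 0.339 = 0.3458.
T = exp(−0.3458) = 0.7077.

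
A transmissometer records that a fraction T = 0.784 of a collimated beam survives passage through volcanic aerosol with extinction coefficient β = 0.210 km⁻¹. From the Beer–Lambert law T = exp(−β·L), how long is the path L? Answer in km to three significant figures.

1.16 km

Beer–Lambert: T = exp(−βL) ⇒ L = −ln(T)/β = −ln(0.784)/0.210 = 0.2433/0.210 = 1.159 km.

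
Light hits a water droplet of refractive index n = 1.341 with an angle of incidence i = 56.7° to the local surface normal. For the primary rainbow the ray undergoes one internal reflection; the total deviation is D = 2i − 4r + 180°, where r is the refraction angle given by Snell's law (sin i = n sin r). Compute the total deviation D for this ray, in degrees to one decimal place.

139.2°

sin r = sin 56.7° / 1.341 = 0.8358/1.341 = 0.6233; r = 38.56°.
D = 2·56.7° − 4·38.56° + 180° = 113.40° − 154.22° + 180° = 139.18°.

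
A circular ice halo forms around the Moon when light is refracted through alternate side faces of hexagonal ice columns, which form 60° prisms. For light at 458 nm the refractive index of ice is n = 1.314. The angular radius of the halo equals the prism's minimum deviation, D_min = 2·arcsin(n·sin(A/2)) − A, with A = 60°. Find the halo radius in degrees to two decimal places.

n·sin(A/2) = 1.314 × sin 30° = 1.314 × 0.5000 = 0.6570.
D_min = 2·arcsin(0.6570) − 60° = 2 × 41.071° − 60° = 22.143°.

22.14°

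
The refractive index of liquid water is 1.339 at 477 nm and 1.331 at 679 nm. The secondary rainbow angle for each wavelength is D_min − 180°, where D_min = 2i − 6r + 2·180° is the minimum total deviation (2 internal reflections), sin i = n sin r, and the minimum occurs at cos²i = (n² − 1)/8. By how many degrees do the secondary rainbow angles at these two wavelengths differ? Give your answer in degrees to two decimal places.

At 477 nm (n = 1.339): cos²i = 0.09912 → i = 71.650°, r = 45.141°, D_min = 232.451°, rainbow angle = 52.451°.
At 679 nm (n = 1.331): cos²i = 0.09645 → i = 71.907°, r = 45.575°, D_min = 230.365°, rainbow angle = 50.365°.
Angular width = |52.451° − 50.365°| = 2.086°.

2.09°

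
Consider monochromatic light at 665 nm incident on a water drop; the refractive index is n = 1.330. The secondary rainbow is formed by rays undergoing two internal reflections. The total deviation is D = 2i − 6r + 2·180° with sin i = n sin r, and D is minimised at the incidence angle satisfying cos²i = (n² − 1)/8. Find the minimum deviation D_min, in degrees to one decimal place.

cos²i = (1.76890 − 1)/8 = 0.09611; i = arccos(0.31002) = 71.940°.
sin r = sin 71.940°/1.330 = 0.71483; r = 45.630°.
D_min = 2·71.940° − 6·45.630° + 360° = 230.101°.

230.1°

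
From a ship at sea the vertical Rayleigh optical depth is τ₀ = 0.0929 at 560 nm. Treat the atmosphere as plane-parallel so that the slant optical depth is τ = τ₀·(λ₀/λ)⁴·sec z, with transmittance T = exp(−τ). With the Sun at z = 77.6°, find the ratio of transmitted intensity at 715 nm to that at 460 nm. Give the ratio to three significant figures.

Airmass: sec 77.6° = 4.6569.
τ(715 nm) = 0.0929 × (560/715)⁴ × 4.6569 = 0.0929 × 0.3763 × 4.6569 = 0.1628.
τ(460 nm) = 0.0929 × (560/460)⁴ × 4.6569 = 0.0929 × 2.1964 × 4.6569 = 0.9502.
T(715)/T(460) = exp(τ_B − τ_A) = exp(0.7874) = 2.1978.

2.20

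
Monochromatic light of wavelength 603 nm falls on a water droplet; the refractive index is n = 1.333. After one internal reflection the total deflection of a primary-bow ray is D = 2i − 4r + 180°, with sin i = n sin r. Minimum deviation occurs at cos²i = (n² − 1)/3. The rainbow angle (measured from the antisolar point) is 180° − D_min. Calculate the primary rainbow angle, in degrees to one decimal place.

cos²i = (1.77689 − 1)/3 = 0.25896; i = arccos(0.50888) = 59.410°.
sin r = sin 59.410°/1.333 = 0.64579; r = 40.225°.
D_min = 2·59.410° − 4·40.225° + 180° = 137.922°.
Rainbow angle = 180° − D_min = 42.078°.

42.1°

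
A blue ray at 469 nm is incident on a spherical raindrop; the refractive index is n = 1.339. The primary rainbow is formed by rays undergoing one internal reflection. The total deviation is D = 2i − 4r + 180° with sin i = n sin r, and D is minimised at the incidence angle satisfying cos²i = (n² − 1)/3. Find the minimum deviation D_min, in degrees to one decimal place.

cos²i = (1.79292 − 1)/3 = 0.26431; i = arccos(0.51411) = 59.062°.
sin r = sin 59.062°/1.339 = 0.64057; r = 39.834°.
D_min = 2·59.062° − 4·39.834° + 180° = 138.786°.

138.8°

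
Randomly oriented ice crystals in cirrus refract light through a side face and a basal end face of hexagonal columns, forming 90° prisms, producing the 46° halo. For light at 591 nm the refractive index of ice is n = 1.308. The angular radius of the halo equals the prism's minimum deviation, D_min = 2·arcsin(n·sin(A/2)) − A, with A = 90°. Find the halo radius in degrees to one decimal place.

45.3°

n·sin(A/2) = 1.308 × sin 45° = 1.308 × 0.7071 = 0.9249.
D_min = 2·arcsin(0.9249) − 90° = 2 × 67.653° − 90° = 45.305°.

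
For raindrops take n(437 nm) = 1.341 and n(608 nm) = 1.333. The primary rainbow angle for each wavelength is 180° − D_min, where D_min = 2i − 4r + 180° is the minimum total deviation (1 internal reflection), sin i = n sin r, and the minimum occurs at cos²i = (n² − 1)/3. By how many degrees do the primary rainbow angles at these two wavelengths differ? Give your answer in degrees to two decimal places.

1.15°

At 437 nm (n = 1.341): cos²i = 0.26609 → i = 58.946°, r = 39.705°, D_min = 139.071°, rainbow angle = 40.929°.
At 608 nm (n = 1.333): cos²i = 0.25896 → i = 59.410°, r = 40.225°, D_min = 137.922°, rainbow angle = 42.078°.
Angular width = |40.929° − 42.078°| = 1.149°.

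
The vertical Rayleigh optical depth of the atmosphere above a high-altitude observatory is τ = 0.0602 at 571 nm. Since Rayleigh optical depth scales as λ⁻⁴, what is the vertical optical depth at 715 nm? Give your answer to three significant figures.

0.0245

τ(715 nm) = τ(571 nm) × (571/715)⁴ = 0.0602 × (0.7986)⁴ = 0.0602 × 0.4067 = 0.0245.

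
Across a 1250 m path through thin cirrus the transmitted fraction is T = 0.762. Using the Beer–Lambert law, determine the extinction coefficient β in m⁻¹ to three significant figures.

Beer–Lambert: T = exp(−βL) ⇒ β = −ln(T)/L = −ln(0.762)/1250 = 0.2718/1250 = 0.0002174 m⁻¹.

0.000217 m⁻¹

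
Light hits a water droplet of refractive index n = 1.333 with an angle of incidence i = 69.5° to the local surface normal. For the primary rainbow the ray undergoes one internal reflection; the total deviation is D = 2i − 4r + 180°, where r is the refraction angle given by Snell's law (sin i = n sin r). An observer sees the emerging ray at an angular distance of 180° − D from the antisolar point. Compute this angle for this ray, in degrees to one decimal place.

sin r = sin 69.5° / 1.333 = 0.9367/1.333 = 0.7027; r = 44.64°.
D = 2·69.5° − 4·44.64° + 180° = 139.00° − 178.57° + 180° = 140.43°.
Angle from antisolar point = 180° − D = 39.57°.

39.6°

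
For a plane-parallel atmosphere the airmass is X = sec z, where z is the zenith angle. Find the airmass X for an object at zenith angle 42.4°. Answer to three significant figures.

X = sec z = 1/cos 42.4° = 1/0.7385 = 1.3542.

1.35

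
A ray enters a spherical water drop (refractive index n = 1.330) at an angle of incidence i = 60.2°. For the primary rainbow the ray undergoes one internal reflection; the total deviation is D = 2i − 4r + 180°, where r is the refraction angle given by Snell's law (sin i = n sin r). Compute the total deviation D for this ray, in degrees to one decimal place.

sin r = sin 60.2° / 1.330 = 0.8678/1.330 = 0.6525; r = 40.73°.
D = 2·60.2° − 4·40.73° + 180° = 120.40° − 162.91° + 180° = 137.49°.

137.5°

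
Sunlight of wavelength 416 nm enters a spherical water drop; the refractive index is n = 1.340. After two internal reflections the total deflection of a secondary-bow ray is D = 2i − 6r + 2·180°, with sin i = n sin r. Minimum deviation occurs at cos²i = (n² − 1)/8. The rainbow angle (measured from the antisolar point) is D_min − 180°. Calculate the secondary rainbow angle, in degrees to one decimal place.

52.7°

cos²i = (1.79560 − 1)/8 = 0.09945; i = arccos(0.31536) = 71.618°.
sin r = sin 71.618°/1.340 = 0.70819; r = 45.088°.
D_min = 2·71.618° − 6·45.088° + 360° = 232.709°.
Rainbow angle = D_min − 180° = 52.709°.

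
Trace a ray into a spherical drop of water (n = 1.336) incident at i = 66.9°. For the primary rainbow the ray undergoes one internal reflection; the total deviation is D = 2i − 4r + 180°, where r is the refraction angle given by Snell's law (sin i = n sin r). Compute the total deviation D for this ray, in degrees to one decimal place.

sin r = sin 66.9° / 1.336 = 0.9198/1.336 = 0.6885; r = 43.51°.
D = 2·66.9° − 4·43.51° + 180° = 133.80° − 174.04° + 180° = 139.76°.

139.8°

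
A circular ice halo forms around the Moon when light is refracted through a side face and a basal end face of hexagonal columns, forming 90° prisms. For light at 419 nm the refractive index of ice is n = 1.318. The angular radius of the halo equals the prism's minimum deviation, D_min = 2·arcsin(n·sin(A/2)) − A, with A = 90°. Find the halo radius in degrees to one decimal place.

n·sin(A/2) = 1.318 × sin 45° = 1.318 × 0.7071 = 0.9320.
D_min = 2·arcsin(0.9320) − 90° = 2 × 68.743° − 90° = 47.487°.

47.5°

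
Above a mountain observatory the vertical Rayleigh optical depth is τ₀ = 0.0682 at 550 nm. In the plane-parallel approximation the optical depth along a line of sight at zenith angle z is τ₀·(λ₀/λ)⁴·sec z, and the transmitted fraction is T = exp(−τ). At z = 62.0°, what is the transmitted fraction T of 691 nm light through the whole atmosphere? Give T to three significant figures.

sec 62.0° = 2.1301.
τ = 0.0682 × (550/691)⁴ × 2.1301 = 0.0682 × 0.4014 × 2.1301 = 0.0583.
T = exp(−0.0583) = 0.9434.

0.943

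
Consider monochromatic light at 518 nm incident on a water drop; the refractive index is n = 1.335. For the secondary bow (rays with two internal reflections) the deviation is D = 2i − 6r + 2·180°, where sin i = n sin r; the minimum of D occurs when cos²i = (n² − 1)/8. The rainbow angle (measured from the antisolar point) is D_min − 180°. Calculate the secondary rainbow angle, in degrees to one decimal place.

51.4°

cos²i = (1.78222 − 1)/8 = 0.09778; i = arccos(0.31269) = 71.778°.
sin r = sin 71.778°/1.335 = 0.71150; r = 45.357°.
D_min = 2·71.778° − 6·45.357° + 360° = 231.414°.
Rainbow angle = D_min − 180° = 51.414°.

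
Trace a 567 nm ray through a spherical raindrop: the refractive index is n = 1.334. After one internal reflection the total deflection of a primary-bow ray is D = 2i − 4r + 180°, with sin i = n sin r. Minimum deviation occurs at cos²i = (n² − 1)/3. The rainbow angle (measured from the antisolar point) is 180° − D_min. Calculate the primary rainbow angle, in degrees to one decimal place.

cos²i = (1.77956 − 1)/3 = 0.25985; i = arccos(0.50976) = 59.352°.
sin r = sin 59.352°/1.334 = 0.64492; r = 40.159°.
D_min = 2·59.352° − 4·40.159° + 180° = 138.067°.
Rainbow angle = 180° − D_min = 41.933°.

41.9°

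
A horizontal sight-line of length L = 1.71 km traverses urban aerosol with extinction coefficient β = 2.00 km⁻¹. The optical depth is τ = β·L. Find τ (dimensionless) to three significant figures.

τ = β·L = 2.00 × 1.71 = 3.4200.

3.42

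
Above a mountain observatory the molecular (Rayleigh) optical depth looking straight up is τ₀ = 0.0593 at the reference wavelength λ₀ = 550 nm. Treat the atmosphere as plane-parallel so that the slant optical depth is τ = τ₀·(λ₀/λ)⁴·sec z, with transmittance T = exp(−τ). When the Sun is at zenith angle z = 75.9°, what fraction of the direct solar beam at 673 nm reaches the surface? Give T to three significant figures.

sec 75.9° = 4.1048.
τ = 0.0593 × (550/673)⁴ × 4.1048 = 0.0593 × 0.4461 × 4.1048 = 0.1086.
T = exp(−0.1086) = 0.8971.

0.897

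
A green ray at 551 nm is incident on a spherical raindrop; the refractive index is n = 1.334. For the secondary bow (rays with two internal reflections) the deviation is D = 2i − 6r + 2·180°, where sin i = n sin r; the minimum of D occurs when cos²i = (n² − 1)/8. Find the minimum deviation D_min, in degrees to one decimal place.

cos²i = (1.77956 − 1)/8 = 0.09744; i = arccos(0.31216) = 71.810°.
sin r = sin 71.810°/1.334 = 0.71217; r = 45.411°.
D_min = 2·71.810° − 6·45.411° + 360° = 231.153°.

231.2°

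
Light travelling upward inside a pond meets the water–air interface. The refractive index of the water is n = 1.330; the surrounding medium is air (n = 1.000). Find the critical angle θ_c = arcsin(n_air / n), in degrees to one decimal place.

48.8°

sin θ_c = n_air / n = 1.000 / 1.330 = 0.7519.
θ_c = arcsin(0.7519) = 48.75°.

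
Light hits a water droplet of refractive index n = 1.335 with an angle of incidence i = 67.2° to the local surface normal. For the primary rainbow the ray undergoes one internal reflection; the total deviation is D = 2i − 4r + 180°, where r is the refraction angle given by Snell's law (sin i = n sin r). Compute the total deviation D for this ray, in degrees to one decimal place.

139.7°

sin r = sin 67.2° / 1.335 = 0.9219/1.335 = 0.6905; r = 43.67°.
D = 2·67.2° − 4·43.67° + 180° = 134.40° − 174.69° + 180° = 139.71°.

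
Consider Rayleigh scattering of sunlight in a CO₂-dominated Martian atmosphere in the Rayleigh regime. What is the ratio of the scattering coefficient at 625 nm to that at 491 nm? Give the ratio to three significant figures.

Rayleigh scattering ∝ λ⁻⁴, so the ratio of coefficients is the inverse fourth power of the wavelength ratio.
σ(625)/σ(491) = (491/625)⁴ = (0.7856)⁴ = 0.3809.

0.381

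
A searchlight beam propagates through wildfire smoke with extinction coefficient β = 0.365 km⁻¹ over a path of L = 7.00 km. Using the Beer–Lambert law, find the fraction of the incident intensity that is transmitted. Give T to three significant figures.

0.0777

τ = β·L = 0.365 × 7.00 = 2.5550.
T = exp(−2.5550) = 0.0777.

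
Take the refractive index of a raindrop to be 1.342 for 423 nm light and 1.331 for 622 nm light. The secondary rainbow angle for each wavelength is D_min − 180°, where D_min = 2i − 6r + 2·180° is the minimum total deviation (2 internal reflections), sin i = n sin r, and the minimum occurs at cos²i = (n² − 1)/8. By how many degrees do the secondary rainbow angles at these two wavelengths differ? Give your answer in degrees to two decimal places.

At 423 nm (n = 1.342): cos²i = 0.10012 → i = 71.554°, r = 44.981°, D_min = 233.222°, rainbow angle = 53.222°.
At 622 nm (n = 1.331): cos²i = 0.09645 → i = 71.907°, r = 45.575°, D_min = 230.365°, rainbow angle = 50.365°.
Angular width = |53.222° − 50.365°| = 2.857°.

2.86°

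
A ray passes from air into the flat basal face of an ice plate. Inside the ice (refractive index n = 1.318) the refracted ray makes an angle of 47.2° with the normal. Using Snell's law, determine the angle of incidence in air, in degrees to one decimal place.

75.3°

Snell: sin θ_i = n · sin θ_r = 1.318 × sin 47.2° = 1.318 × 0.7337 = 0.9671.
θ_i = arcsin(0.9671) = 75.25°.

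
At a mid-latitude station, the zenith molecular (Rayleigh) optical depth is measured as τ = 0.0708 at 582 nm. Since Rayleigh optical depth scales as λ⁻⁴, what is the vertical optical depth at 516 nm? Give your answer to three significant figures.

0.115

τ(516 nm) = τ(582 nm) × (582/516)⁴ = 0.0708 × (1.1279)⁴ = 0.0708 × 1.6184 = 0.1146.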